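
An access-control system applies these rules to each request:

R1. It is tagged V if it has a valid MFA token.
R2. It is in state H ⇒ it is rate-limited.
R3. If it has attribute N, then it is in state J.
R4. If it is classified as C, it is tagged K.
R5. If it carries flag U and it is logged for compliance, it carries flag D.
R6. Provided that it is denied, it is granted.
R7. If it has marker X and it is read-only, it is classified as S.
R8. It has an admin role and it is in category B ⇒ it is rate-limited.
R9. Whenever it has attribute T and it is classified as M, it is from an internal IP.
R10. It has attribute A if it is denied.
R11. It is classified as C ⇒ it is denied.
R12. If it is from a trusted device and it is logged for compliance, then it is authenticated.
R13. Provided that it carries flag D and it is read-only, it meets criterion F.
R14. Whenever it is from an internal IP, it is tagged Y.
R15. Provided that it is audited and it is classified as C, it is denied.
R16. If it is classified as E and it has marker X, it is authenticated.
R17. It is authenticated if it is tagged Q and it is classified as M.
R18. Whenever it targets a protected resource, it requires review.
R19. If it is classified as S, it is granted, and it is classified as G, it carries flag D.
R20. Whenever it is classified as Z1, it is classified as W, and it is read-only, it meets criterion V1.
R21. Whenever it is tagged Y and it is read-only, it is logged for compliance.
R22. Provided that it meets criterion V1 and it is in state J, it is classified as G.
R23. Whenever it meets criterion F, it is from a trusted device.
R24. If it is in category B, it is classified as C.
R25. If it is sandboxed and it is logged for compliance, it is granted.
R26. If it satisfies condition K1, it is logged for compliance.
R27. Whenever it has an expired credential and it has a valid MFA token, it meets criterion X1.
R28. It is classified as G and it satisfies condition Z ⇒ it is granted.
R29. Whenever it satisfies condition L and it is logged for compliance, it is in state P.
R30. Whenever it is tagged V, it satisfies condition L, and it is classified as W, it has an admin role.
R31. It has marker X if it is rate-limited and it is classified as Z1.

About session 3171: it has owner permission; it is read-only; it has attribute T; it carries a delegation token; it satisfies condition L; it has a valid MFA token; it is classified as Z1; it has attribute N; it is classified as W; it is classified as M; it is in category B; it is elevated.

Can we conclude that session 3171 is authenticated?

Yes

By R1 (it has a valid MFA token): it is tagged V.
By R3 (it has attribute N): it is in state J.
By R9 (it has attribute T, it is classified as M): it is from an internal IP.
By R14 (it is from an internal IP): it is tagged Y.
By R20 (it is classified as Z1, it is classified as W, it is read-only): it meets criterion V1.
By R21 (it is tagged Y, it is read-only): it is logged for compliance.
By R22 (it meets criterion V1, it is in state J): it is classified as G.
By R24 (it is in category B): it is classified as C.
By R30 (it is tagged V, it satisfies condition L, it is classified as W): it has an admin role.
By R8 (it has an admin role, it is in category B): it is rate-limited.
By R11 (it is classified as C): it is denied.
By R31 (it is rate-limited, it is classified as Z1): it has marker X.
By R6 (it is denied): it is granted.
By R7 (it has marker X, it is read-only): it is classified as S.
By R19 (it is classified as S, it is granted, it is classified as G): it carries flag D.
By R13 (it carries flag D, it is read-only): it meets criterion F.
By R23 (it meets criterion F): it is from a trusted device.
By R12 (it is from a trusted device, it is logged for compliance): it is authenticated.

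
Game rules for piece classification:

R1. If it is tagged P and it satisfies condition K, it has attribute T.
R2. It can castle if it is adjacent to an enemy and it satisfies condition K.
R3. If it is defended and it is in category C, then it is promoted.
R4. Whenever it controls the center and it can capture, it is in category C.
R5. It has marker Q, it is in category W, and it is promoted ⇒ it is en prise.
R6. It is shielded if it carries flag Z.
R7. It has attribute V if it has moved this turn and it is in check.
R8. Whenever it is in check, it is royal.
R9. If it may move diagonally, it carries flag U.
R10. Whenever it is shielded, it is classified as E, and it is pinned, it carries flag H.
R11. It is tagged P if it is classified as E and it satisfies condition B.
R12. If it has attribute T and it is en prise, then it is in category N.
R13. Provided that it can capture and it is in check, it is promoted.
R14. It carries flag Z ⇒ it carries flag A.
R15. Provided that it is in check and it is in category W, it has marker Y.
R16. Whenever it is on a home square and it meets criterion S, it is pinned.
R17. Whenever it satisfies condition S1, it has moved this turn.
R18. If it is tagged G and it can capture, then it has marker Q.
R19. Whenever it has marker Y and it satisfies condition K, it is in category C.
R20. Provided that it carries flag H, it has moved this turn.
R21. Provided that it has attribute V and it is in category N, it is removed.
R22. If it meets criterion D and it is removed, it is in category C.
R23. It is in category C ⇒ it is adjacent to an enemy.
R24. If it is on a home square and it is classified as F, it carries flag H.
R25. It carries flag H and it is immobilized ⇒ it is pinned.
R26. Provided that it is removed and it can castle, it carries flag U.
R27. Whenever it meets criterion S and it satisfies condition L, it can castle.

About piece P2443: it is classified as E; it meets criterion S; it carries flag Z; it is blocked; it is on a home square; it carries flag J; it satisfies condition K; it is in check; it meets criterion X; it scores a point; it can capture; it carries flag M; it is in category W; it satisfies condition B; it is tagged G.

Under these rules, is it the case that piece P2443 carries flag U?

Yes

By R6 (it carries flag Z): it is shielded.
By R11 (it is classified as E, it satisfies condition B): it is tagged P.
By R13 (it can capture, it is in check): it is promoted.
By R15 (it is in check, it is in category W): it has marker Y.
By R16 (it is on a home square, it meets criterion S): it is pinned.
By R18 (it is tagged G, it can capture): it has marker Q.
By R19 (it has marker Y, it satisfies condition K): it is in category C.
By R23 (it is in category C): it is adjacent to an enemy.
By R1 (it is tagged P, it satisfies condition K): it has attribute T.
By R2 (it is adjacent to an enemy, it satisfies condition K): it can castle.
By R5 (it has marker Q, it is in category W, it is promoted): it is en prise.
By R10 (it is shielded, it is classified as E, it is pinned): it carries flag H.
By R12 (it has attribute T, it is en prise): it is in category N.
By R20 (it carries flag H): it has moved this turn.
By R7 (it has moved this turn, it is in check): it has attribute V.
By R21 (it has attribute V, it is in category N): it is removed.
By R26 (it is removed, it can castle): it carries flag U.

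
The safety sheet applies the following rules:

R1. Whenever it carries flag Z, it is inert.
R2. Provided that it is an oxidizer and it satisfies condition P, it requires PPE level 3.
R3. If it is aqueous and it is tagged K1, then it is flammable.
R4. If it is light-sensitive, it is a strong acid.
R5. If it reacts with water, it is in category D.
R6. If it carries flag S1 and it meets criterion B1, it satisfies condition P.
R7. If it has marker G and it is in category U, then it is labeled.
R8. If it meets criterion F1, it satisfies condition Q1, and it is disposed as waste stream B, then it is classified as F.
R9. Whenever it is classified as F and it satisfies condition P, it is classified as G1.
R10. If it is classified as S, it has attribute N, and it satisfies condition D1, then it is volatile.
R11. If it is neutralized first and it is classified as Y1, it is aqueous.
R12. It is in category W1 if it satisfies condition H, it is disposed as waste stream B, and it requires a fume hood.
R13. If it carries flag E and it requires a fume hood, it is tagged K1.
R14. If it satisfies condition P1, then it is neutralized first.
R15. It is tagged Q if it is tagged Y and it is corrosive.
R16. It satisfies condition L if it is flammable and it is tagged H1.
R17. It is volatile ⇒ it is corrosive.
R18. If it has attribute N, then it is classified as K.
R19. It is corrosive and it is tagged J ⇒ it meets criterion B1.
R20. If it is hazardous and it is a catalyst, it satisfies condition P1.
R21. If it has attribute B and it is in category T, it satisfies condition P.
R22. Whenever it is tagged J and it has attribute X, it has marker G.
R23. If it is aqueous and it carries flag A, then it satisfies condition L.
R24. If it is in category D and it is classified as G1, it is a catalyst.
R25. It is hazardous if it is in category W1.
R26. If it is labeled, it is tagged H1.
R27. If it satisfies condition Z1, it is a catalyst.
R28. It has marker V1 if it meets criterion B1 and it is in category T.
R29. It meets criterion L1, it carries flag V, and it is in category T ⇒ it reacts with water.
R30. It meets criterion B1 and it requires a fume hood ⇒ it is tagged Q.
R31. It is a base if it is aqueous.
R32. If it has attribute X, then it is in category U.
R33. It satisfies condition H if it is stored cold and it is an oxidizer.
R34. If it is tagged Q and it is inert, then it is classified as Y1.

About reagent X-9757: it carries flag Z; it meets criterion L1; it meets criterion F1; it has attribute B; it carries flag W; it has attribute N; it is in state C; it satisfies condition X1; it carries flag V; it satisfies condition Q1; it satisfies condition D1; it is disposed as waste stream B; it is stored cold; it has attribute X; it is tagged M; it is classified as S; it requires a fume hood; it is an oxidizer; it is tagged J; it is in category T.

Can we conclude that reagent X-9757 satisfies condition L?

Forward chaining from the given facts derives: is inert, is classified as F, is volatile, is corrosive, is classified as K, meets criterion B1, satisfies condition P, has marker G, has marker V1, reacts with water, is tagged Q, is in category U, satisfies condition H, is classified as Y1, requires PPE level 3, is in category D, is labeled, is classified as G1, is in category W1, is a catalyst, is hazardous, is tagged H1, satisfies condition P1, is neutralized first, is aqueous, is a base.
Rules concluding "it satisfies condition L": R16 needs "it is flammable"; R23 needs "it carries flag A" — none of these are established.

No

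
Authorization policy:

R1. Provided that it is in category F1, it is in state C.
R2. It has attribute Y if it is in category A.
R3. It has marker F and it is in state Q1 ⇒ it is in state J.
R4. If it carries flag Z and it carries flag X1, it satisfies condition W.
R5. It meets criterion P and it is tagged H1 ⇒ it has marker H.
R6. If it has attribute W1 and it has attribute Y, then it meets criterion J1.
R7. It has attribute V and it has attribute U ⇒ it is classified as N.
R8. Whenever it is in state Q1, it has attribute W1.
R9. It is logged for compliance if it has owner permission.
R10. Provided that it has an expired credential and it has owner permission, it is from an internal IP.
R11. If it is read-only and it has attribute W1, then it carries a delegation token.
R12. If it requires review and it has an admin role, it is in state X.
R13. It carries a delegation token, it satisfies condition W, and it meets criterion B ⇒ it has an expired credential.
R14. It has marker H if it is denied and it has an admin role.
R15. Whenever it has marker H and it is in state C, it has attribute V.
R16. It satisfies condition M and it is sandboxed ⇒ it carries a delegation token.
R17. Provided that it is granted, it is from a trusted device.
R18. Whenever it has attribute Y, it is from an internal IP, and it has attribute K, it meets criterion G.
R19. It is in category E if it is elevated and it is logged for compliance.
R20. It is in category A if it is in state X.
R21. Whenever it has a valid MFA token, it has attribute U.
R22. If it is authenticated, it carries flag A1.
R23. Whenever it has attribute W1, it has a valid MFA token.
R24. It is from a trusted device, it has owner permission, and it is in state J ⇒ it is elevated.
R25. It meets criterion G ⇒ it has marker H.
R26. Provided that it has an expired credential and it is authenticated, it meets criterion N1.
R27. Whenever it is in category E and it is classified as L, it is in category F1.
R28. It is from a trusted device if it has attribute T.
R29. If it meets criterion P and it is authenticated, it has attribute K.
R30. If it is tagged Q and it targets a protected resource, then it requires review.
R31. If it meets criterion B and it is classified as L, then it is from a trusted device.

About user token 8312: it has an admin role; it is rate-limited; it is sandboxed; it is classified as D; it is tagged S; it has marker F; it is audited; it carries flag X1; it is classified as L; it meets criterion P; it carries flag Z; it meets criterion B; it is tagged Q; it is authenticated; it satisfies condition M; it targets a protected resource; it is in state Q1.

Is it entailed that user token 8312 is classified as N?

No

Forward chaining from the given facts derives: is in state J, satisfies condition W, has attribute W1, carries a delegation token, carries flag A1, has a valid MFA token, has attribute K, requires review, is from a trusted device, is in state X, has an expired credential, is in category A, has attribute U, meets criterion N1, has attribute Y, meets criterion J1.
The only rule concluding "it is classified as N" is R7, which needs "it has attribute V"; that is never established.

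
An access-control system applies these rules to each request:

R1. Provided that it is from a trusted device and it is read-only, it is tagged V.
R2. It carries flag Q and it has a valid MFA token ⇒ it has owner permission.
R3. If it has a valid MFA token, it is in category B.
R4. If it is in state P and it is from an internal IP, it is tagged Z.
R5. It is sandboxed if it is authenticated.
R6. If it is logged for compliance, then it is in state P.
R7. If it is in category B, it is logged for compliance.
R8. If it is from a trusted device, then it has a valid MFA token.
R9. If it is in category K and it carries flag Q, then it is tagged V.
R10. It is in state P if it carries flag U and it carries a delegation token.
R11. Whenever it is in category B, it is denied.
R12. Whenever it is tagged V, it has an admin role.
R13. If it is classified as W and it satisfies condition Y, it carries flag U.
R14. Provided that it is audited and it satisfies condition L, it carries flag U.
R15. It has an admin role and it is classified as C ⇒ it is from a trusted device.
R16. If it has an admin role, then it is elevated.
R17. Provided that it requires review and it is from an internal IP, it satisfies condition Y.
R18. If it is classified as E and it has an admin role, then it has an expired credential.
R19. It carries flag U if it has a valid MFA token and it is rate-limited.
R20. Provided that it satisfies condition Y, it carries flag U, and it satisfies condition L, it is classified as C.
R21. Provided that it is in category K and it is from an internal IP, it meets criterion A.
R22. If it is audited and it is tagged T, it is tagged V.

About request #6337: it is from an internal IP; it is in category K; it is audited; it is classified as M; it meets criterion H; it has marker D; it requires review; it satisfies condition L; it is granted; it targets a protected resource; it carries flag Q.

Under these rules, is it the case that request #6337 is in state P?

Yes

By R9 (it is in category K, it carries flag Q): it is tagged V.
By R12 (it is tagged V): it has an admin role.
By R14 (it is audited, it satisfies condition L): it carries flag U.
By R17 (it requires review, it is from an internal IP): it satisfies condition Y.
By R20 (it satisfies condition Y, it carries flag U, it satisfies condition L): it is classified as C.
By R15 (it has an admin role, it is classified as C): it is from a trusted device.
By R8 (it is from a trusted device): it has a valid MFA token.
By R3 (it has a valid MFA token): it is in category B.
By R7 (it is in category B): it is logged for compliance.
By R6 (it is logged for compliance): it is in state P.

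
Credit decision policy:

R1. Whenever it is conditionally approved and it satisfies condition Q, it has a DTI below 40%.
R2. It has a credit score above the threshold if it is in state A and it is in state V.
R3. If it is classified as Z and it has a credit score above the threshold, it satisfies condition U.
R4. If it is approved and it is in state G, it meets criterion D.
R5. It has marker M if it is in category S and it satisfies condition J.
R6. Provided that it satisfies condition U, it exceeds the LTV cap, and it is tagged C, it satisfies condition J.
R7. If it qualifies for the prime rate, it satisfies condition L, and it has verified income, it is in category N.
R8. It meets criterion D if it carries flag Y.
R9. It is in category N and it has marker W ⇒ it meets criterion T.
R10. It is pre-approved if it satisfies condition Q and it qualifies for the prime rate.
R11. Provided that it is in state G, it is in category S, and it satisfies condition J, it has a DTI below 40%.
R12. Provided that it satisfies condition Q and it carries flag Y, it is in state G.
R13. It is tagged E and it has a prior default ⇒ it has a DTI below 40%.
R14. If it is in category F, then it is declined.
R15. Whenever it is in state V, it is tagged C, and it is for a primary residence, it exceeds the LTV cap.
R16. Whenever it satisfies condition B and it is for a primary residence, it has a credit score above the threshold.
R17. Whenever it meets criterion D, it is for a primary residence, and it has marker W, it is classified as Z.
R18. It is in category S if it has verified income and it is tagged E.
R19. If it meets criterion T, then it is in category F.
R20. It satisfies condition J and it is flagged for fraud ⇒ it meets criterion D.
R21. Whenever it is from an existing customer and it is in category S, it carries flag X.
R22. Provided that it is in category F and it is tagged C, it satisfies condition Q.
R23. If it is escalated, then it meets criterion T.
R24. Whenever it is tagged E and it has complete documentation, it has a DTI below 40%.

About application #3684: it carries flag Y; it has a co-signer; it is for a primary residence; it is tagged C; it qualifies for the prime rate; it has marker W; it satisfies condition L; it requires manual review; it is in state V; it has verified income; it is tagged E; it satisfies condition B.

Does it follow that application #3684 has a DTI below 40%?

By R7 (it qualifies for the prime rate, it satisfies condition L, it has verified income): it is in category N.
By R8 (it carries flag Y): it meets criterion D.
By R9 (it is in category N, it has marker W): it meets criterion T.
By R15 (it is in state V, it is tagged C, it is for a primary residence): it exceeds the LTV cap.
By R16 (it satisfies condition B, it is for a primary residence): it has a credit score above the threshold.
By R17 (it meets criterion D, it is for a primary residence, it has marker W): it is classified as Z.
By R18 (it has verified income, it is tagged E): it is in category S.
By R19 (it meets criterion T): it is in category F.
By R22 (it is in category F, it is tagged C): it satisfies condition Q.
By R3 (it is classified as Z, it has a credit score above the threshold): it satisfies condition U.
By R6 (it satisfies condition U, it exceeds the LTV cap, it is tagged C): it satisfies condition J.
By R12 (it satisfies condition Q, it carries flag Y): it is in state G.
By R11 (it is in state G, it is in category S, it satisfies condition J): it has a DTI below 40%.

Yes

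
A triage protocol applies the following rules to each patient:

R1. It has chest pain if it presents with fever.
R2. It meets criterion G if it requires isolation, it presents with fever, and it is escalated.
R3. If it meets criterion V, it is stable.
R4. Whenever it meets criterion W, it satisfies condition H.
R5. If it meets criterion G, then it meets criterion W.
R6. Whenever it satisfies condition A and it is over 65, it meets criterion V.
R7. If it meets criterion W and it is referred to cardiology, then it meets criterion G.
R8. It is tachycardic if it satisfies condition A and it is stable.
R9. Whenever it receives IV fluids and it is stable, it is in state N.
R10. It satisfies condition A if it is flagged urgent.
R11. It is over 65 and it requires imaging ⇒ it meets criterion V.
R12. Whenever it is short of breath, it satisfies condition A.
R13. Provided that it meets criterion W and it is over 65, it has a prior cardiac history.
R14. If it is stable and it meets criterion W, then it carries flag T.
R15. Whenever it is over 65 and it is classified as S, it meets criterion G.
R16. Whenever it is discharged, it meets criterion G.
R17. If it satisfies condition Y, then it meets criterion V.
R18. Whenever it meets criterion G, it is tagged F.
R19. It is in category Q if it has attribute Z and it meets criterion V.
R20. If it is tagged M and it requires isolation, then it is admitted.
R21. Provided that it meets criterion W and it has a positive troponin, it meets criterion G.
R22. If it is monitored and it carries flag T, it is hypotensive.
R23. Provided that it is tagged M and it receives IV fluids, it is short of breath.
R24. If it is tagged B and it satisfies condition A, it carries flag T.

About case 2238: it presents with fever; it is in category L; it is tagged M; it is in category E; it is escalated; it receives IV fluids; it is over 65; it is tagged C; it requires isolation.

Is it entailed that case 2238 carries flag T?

Yes

By R2 (it requires isolation, it presents with fever, it is escalated): it meets criterion G.
By R5 (it meets criterion G): it meets criterion W.
By R23 (it is tagged M, it receives IV fluids): it is short of breath.
By R12 (it is short of breath): it satisfies condition A.
By R6 (it satisfies condition A, it is over 65): it meets criterion V.
By R3 (it meets criterion V): it is stable.
By R14 (it is stable, it meets criterion W): it carries flag T.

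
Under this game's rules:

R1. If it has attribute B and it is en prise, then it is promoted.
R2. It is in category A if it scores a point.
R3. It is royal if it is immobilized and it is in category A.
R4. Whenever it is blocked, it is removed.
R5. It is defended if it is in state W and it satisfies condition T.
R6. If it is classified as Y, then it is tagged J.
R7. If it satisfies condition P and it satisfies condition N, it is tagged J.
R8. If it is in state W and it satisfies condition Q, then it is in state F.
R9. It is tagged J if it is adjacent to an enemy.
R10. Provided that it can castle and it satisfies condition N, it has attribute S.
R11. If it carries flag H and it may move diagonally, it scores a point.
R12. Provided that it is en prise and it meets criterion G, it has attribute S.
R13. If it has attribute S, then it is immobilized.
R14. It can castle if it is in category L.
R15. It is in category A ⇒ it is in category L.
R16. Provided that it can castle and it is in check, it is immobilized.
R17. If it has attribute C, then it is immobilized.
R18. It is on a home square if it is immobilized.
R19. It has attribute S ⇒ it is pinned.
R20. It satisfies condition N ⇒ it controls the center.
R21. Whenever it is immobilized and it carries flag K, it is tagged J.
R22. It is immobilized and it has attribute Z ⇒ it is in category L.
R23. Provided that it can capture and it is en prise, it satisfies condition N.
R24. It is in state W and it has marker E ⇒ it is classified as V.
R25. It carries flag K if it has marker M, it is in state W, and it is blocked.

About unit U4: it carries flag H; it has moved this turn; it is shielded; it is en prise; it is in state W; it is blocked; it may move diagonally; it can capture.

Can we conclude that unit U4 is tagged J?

Forward chaining from the given facts derives: is removed, scores a point, satisfies condition N, is in category A, is in category L, controls the center, can castle, has attribute S, is immobilized, is on a home square, is pinned, is royal.
Rules concluding "it is tagged J": R6 needs "it is classified as Y"; R7 needs "it satisfies condition P"; R9 needs "it is adjacent to an enemy"; R21 needs "it carries flag K" — none of these are established.

No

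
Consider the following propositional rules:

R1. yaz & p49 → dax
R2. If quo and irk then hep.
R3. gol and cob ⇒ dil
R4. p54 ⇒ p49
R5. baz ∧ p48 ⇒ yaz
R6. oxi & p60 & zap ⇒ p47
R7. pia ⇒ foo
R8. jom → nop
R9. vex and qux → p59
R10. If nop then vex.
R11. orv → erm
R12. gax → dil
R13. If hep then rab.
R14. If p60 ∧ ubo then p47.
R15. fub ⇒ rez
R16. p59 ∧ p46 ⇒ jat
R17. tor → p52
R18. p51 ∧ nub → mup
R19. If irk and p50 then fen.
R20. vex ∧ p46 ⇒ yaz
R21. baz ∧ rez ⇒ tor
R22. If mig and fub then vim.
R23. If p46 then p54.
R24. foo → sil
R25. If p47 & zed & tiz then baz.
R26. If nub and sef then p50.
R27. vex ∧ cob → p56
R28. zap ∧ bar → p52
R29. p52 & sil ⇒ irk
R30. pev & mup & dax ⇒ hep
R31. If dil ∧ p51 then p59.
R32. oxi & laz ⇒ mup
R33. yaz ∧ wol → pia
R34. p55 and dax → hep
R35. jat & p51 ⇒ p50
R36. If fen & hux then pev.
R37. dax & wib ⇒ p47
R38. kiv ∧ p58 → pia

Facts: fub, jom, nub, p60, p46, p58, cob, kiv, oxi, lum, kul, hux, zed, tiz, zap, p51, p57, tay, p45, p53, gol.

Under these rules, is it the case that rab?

Yes

dil  (by R3: gol, cob)
p47  (by R6: oxi, p60, zap)
nop  (by R8: jom)
vex  (by R10: nop)
rez  (by R15: fub)
mup  (by R18: p51, nub)
yaz  (by R20: vex, p46)
p54  (by R23: p46)
baz  (by R25: p47, zed, tiz)
p59  (by R31: dil, p51)
pia  (by R38: kiv, p58)
p49  (by R4: p54)
foo  (by R7: pia)
jat  (by R16: p59, p46)
tor  (by R21: baz, rez)
sil  (by R24: foo)
p50  (by R35: jat, p51)
dax  (by R1: yaz, p49)
p52  (by R17: tor)
irk  (by R29: p52, sil)
fen  (by R19: irk, p50)
pev  (by R36: fen, hux)
hep  (by R30: pev, mup, dax)
rab  (by R13: hep)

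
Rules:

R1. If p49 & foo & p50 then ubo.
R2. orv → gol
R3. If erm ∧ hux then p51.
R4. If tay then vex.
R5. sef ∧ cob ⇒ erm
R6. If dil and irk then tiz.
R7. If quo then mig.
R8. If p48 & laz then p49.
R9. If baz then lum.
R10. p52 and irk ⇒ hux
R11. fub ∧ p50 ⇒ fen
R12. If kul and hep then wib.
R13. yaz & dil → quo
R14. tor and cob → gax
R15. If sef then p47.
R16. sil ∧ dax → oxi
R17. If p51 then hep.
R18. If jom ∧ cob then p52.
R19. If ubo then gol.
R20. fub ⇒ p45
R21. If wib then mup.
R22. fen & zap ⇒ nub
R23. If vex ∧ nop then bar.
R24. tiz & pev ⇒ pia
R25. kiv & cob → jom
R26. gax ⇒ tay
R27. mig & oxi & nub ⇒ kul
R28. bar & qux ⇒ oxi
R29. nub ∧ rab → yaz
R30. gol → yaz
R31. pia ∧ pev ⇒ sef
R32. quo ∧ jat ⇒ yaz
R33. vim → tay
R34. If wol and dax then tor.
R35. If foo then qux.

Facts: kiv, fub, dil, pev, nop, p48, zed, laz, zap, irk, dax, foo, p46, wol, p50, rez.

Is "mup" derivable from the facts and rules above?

Forward chaining from the given facts derives: tiz, p49, fen, p45, nub, pia, sef, tor, qux, ubo, p47, gol, yaz, quo, mig.
The only rule concluding mup is R21, which needs wib; that is never established.

No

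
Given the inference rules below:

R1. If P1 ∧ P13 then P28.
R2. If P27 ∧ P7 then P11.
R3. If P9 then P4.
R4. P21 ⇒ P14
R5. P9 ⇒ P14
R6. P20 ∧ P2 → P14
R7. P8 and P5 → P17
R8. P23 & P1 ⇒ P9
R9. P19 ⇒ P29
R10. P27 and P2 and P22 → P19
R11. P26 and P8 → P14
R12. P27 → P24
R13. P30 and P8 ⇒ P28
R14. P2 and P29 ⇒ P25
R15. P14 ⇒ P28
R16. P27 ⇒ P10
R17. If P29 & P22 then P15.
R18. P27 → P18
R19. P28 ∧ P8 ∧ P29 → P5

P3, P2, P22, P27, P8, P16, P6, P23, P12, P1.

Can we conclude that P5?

Yes

P9  (by R8: P23, P1)
P19  (by R10: P27, P2, P22)
P14  (by R5: P9)
P29  (by R9: P19)
P28  (by R15: P14)
P5  (by R19: P28, P8, P29)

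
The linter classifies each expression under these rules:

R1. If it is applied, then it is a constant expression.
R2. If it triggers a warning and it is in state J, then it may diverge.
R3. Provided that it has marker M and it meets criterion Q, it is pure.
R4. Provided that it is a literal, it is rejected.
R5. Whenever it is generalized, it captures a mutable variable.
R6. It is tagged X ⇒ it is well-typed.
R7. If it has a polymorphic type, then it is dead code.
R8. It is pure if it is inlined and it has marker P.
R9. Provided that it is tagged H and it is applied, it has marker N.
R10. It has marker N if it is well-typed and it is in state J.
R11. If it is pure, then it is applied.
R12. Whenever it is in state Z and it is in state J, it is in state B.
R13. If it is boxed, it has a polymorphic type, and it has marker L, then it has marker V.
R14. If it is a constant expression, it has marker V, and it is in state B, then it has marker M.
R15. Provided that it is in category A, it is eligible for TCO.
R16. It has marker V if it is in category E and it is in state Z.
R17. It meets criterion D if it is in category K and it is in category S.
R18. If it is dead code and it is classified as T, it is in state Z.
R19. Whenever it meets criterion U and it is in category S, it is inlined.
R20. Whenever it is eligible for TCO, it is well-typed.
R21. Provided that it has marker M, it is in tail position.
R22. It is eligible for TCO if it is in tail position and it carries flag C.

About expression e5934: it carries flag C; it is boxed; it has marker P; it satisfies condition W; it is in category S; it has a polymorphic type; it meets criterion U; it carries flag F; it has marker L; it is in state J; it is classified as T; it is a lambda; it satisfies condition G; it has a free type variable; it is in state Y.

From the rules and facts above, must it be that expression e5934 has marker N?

By R7 (it has a polymorphic type): it is dead code.
By R13 (it is boxed, it has a polymorphic type, it has marker L): it has marker V.
By R18 (it is dead code, it is classified as T): it is in state Z.
By R19 (it meets criterion U, it is in category S): it is inlined.
By R8 (it is inlined, it has marker P): it is pure.
By R11 (it is pure): it is applied.
By R12 (it is in state Z, it is in state J): it is in state B.
By R1 (it is applied): it is a constant expression.
By R14 (it is a constant expression, it has marker V, it is in state B): it has marker M.
By R21 (it has marker M): it is in tail position.
By R22 (it is in tail position, it carries flag C): it is eligible for TCO.
By R20 (it is eligible for TCO): it is well-typed.
By R10 (it is well-typed, it is in state J): it has marker N.

Yes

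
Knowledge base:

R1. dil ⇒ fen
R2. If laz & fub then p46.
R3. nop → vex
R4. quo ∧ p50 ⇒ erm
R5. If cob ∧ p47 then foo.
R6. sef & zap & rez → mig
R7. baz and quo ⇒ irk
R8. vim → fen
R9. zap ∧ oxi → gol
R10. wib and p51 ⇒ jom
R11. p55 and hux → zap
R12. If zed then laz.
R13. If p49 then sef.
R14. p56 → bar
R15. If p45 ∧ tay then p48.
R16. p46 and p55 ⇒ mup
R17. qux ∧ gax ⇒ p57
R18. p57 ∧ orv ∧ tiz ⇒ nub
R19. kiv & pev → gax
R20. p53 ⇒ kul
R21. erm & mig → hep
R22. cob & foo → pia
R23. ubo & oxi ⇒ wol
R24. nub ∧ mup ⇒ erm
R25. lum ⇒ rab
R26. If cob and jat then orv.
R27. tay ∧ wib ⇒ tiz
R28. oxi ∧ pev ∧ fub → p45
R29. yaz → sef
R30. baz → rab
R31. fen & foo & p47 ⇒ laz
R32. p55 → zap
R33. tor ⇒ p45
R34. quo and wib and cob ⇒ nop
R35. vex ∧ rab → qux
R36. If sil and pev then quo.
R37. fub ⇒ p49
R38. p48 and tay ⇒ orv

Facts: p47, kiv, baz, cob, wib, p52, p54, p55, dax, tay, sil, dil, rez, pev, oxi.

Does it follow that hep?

Forward chaining from the given facts derives: fen, foo, gax, pia, tiz, rab, laz, zap, quo, irk, gol, nop, vex, qux, p57.
The only rule concluding hep is R21, which needs erm; that is never established.

No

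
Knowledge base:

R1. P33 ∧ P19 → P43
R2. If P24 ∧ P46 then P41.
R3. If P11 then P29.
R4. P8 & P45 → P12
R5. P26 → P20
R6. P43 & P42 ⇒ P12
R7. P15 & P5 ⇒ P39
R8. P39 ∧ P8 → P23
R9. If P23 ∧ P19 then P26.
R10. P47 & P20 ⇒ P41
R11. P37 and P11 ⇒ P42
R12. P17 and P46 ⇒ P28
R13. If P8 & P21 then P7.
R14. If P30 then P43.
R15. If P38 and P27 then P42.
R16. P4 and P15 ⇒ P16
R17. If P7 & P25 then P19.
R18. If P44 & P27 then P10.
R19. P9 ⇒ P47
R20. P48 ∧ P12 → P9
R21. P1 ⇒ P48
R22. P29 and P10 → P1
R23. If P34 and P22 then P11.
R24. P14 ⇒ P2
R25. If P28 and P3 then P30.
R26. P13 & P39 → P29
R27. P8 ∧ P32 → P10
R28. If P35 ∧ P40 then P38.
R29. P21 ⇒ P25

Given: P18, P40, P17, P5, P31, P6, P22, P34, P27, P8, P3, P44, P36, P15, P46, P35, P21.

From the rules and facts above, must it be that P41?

P39  (by R7: P15, P5)
P23  (by R8: P39, P8)
P28  (by R12: P17, P46)
P7  (by R13: P8, P21)
P10  (by R18: P44, P27)
P11  (by R23: P34, P22)
P30  (by R25: P28, P3)
P38  (by R28: P35, P40)
P25  (by R29: P21)
P29  (by R3: P11)
P43  (by R14: P30)
P42  (by R15: P38, P27)
P19  (by R17: P7, P25)
P1  (by R22: P29, P10)
P12  (by R6: P43, P42)
P26  (by R9: P23, P19)
P48  (by R21: P1)
P20  (by R5: P26)
P9  (by R20: P48, P12)
P47  (by R19: P9)
P41  (by R10: P47, P20)

Yes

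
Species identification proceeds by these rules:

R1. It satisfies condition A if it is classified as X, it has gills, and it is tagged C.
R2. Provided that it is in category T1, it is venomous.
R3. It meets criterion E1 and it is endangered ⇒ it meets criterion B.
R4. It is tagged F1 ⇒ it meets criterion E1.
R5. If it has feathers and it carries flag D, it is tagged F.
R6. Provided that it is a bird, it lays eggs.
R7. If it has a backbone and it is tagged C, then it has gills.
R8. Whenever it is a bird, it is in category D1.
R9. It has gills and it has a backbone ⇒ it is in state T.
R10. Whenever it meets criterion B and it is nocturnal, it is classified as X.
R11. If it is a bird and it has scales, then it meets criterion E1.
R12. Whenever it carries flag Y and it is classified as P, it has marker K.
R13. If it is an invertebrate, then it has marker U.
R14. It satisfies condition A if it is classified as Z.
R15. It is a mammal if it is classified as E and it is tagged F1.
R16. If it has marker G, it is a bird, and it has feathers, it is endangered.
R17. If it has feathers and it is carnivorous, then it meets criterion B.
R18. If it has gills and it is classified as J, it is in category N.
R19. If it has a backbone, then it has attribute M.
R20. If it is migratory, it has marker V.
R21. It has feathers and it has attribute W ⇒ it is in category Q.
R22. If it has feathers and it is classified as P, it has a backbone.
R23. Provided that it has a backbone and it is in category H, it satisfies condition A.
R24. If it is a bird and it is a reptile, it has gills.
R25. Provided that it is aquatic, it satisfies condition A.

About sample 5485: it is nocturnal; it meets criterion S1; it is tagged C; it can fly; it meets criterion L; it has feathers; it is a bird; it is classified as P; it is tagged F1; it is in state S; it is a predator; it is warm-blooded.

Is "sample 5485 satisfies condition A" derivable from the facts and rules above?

No

Forward chaining from the given facts derives: meets criterion E1, lays eggs, is in category D1, has a backbone, has gills, is in state T, has attribute M.
Rules concluding "it satisfies condition A": R1 needs "it is classified as X"; R14 needs "it is classified as Z"; R23 needs "it is in category H"; R25 needs "it is aquatic" — none of these are established.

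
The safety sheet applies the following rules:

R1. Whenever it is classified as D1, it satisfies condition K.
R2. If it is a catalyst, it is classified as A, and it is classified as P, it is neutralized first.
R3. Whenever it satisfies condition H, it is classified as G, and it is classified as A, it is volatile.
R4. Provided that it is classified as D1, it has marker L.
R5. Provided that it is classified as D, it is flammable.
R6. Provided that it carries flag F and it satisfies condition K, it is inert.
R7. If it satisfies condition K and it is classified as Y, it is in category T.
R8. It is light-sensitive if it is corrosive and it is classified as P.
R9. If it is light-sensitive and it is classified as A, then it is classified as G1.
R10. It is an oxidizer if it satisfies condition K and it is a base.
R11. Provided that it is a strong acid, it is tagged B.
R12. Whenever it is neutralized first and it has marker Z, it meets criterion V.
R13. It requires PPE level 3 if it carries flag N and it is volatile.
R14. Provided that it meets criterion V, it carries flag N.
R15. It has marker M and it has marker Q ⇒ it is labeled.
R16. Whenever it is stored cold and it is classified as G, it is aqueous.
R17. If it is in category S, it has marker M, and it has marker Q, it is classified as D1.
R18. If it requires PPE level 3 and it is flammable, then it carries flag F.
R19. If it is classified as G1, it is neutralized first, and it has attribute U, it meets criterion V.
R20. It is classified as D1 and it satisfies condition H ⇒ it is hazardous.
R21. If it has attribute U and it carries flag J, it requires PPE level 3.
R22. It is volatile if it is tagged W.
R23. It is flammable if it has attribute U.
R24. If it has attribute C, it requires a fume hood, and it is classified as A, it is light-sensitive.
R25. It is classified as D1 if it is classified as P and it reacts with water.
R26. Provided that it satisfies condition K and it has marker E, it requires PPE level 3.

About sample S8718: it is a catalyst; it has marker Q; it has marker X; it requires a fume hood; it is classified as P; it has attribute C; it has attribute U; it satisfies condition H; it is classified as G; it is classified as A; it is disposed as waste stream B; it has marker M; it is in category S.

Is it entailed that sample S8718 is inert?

By R2 (it is a catalyst, it is classified as A, it is classified as P): it is neutralized first.
By R3 (it satisfies condition H, it is classified as G, it is classified as A): it is volatile.
By R17 (it is in category S, it has marker M, it has marker Q): it is classified as D1.
By R23 (it has attribute U): it is flammable.
By R24 (it has attribute C, it requires a fume hood, it is classified as A): it is light-sensitive.
By R1 (it is classified as D1): it satisfies condition K.
By R9 (it is light-sensitive, it is classified as A): it is classified as G1.
By R19 (it is classified as G1, it is neutralized first, it has attribute U): it meets criterion V.
By R14 (it meets criterion V): it carries flag N.
By R13 (it carries flag N, it is volatile): it requires PPE level 3.
By R18 (it requires PPE level 3, it is flammable): it carries flag F.
By R6 (it carries flag F, it satisfies condition K): it is inert.

Yes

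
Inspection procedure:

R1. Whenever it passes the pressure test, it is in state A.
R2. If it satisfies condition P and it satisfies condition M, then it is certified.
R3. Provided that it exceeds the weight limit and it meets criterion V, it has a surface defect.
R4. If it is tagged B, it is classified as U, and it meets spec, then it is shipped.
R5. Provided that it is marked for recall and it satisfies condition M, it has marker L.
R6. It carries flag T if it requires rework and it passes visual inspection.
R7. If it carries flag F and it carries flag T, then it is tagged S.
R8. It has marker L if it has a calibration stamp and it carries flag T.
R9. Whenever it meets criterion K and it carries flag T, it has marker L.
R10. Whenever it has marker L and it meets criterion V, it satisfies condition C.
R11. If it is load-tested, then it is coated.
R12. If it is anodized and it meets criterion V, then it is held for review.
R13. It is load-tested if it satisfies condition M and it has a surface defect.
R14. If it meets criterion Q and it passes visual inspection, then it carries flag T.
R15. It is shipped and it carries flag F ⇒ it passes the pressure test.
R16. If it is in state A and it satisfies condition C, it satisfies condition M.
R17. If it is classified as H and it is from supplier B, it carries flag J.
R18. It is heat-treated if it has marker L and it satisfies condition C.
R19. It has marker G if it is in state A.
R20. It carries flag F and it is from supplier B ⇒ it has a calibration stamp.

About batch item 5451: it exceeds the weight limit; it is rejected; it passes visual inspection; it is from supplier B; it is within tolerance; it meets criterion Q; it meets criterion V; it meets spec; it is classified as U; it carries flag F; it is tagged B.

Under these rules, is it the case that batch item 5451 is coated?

Yes

By R3 (it exceeds the weight limit, it meets criterion V): it has a surface defect.
By R4 (it is tagged B, it is classified as U, it meets spec): it is shipped.
By R14 (it meets criterion Q, it passes visual inspection): it carries flag T.
By R15 (it is shipped, it carries flag F): it passes the pressure test.
By R20 (it carries flag F, it is from supplier B): it has a calibration stamp.
By R1 (it passes the pressure test): it is in state A.
By R8 (it has a calibration stamp, it carries flag T): it has marker L.
By R10 (it has marker L, it meets criterion V): it satisfies condition C.
By R16 (it is in state A, it satisfies condition C): it satisfies condition M.
By R13 (it satisfies condition M, it has a surface defect): it is load-tested.
By R11 (it is load-tested): it is coated.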